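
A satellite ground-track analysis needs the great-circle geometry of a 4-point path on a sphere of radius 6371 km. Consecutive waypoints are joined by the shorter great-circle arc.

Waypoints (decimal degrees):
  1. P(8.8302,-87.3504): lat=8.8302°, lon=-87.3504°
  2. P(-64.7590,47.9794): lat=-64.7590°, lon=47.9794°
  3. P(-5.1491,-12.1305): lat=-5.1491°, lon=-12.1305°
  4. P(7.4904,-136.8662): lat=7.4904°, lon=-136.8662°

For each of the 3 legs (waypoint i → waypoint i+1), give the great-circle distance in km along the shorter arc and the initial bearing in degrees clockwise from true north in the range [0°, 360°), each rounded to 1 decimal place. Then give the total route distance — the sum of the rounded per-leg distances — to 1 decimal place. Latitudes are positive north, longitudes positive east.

Leg 1: dist=12899.6 km, bearing=160.5°
Leg 2: dist=8114.2 km, bearing=295.4°
Leg 3: dist=13905.4 km, bearing=275.5°
Total: 34919.2 km

Leg 1: φ1=0.1541161, φ2=-1.1302578, Δφ=-1.2843738, Δλ=2.3619506 rad; a=sin²(Δφ/2)+cosφ1·cosφ2·sin²(Δλ/2)=0.7192578327; c=2·atan2(√a, √(1-a))=2.024742730; dist=6371·c=12899.636 ≈ 12899.6 km; running total=12899.6 km
Leg 1 bearing: y=sinΔλ·cosφ2=0.29978857, x=cosφ1·sinφ2-sinφ1·cosφ2·cosΔλ=-0.84724897; θ=atan2(y, x)=160.5143° ≈ 160.5°
Leg 2: φ1=-1.1302578, φ2=-0.0898687, Δφ=1.0403890, Δλ=-1.0491157 rad; a=sin²(Δφ/2)+cosφ1·cosφ2·sin²(Δλ/2)=0.3535870370; c=2·atan2(√a, √(1-a))=1.273615344; dist=6371·c=8114.203 ≈ 8114.2 km; running total=21013.8 km
Leg 2 bearing: y=sinΔλ·cosφ2=-0.86348418, x=cosφ1·sinφ2-sinφ1·cosφ2·cosΔλ=0.41066781; θ=atan2(y, x)=-64.5645° <0 so +360° → 295.4355° ≈ 295.4°
Leg 3: φ1=-0.0898687, φ2=0.1307321, Δφ=0.2206009, Δλ=-2.1770487 rad; a=sin²(Δφ/2)+cosφ1·cosφ2·sin²(Δλ/2)=0.7871746277; c=2·atan2(√a, √(1-a))=2.182605315; dist=6371·c=13905.378 ≈ 13905.4 km; running total=34919.2 km
Leg 3 bearing: y=sinΔλ·cosφ2=-0.81477661, x=cosφ1·sinφ2-sinφ1·cosφ2·cosΔλ=0.07913281; θ=atan2(y, x)=-84.4527° <0 so +360° → 275.5473° ≈ 275.5°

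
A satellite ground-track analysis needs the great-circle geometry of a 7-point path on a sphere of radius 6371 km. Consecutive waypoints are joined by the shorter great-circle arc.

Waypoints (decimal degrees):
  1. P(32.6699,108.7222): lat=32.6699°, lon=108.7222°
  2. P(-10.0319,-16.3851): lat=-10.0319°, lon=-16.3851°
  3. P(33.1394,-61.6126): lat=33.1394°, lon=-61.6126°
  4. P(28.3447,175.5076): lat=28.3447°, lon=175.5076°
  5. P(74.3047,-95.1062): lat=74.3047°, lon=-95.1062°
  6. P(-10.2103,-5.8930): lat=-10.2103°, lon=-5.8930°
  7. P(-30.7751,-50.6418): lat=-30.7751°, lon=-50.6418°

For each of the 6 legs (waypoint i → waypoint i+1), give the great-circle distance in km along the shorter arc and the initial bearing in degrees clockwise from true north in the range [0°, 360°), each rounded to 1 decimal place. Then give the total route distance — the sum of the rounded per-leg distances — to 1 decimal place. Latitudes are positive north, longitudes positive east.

Leg 1: φ1=0.5701973, φ2=-0.1750897, Δφ=-0.7452870, Δλ=-2.1835343 rad; a=sin²(Δφ/2)+cosφ1·cosφ2·sin²(Δλ/2)=0.7853765525; c=2·atan2(√a, √(1-a))=2.178219056; dist=6371·c=13877.434 ≈ 13877.4 km; running total=13877.4 km
Leg 1 bearing: y=sinΔλ·cosφ2=-0.80556881, x=cosφ1·sinφ2-sinφ1·cosφ2·cosΔλ=0.15905904; θ=atan2(y, x)=-78.8307° <0 so +360° → 281.1693° ≈ 281.2°
Leg 2: φ1=-0.1750897, φ2=0.5783916, Δφ=0.7534813, Δλ=-0.7893688 rad; a=sin²(Δφ/2)+cosφ1·cosφ2·sin²(Δλ/2)=0.2572552939; c=2·atan2(√a, √(1-a))=1.063873433; dist=6371·c=6777.938 ≈ 6777.9 km; running total=20655.3 km
Leg 2 bearing: y=sinΔλ·cosφ2=-0.59443720, x=cosφ1·sinφ2-sinφ1·cosφ2·cosΔλ=0.64104949; θ=atan2(y, x)=-42.8394° <0 so +360° → 317.1606° ≈ 317.2°
Leg 3: φ1=0.5783916, φ2=0.4947083, Δφ=-0.0836833, Δλ=4.1385282 rad; a=sin²(Δφ/2)+cosφ1·cosφ2·sin²(Δλ/2)=0.5702630620; c=2·atan2(√a, √(1-a))=1.711789119; dist=6371·c=10905.808 ≈ 10905.8 km; running total=31561.1 km
Leg 3 bearing: y=sinΔλ·cosφ2=-0.73912400, x=cosφ1·sinφ2-sinφ1·cosφ2·cosΔλ=0.65874739; θ=atan2(y, x)=-48.2908° <0 so +360° → 311.7092° ≈ 311.7°
Leg 4: φ1=0.4947083, φ2=1.2968617, Δφ=0.8021533, Δλ=-4.7231018 rad; a=sin²(Δφ/2)+cosφ1·cosφ2·sin²(Δλ/2)=0.2701884808; c=2·atan2(√a, √(1-a))=1.093225627; dist=6371·c=6964.940 ≈ 6964.9 km; running total=38526.0 km
Leg 4 bearing: y=sinΔλ·cosφ2=0.27050595, x=cosφ1·sinφ2-sinφ1·cosφ2·cosΔλ=0.84591559; θ=atan2(y, x)=17.7332° ≈ 17.7°
Leg 5: φ1=1.2968617, φ2=-0.1782034, Δφ=-1.4750650, Δλ=1.5570641 rad; a=sin²(Δφ/2)+cosφ1·cosφ2·sin²(Δλ/2)=0.5834981760; c=2·atan2(√a, √(1-a))=1.738578777; dist=6371·c=11076.485 ≈ 11076.5 km; running total=49602.5 km
Leg 5 bearing: y=sinΔλ·cosφ2=0.98407096, x=cosφ1·sinφ2-sinφ1·cosφ2·cosΔλ=-0.06096355; θ=atan2(y, x)=93.5450° ≈ 93.5°
Leg 6: φ1=-0.1782034, φ2=-0.5371268, Δφ=-0.3589235, Δλ=-0.7810139 rad; a=sin²(Δφ/2)+cosφ1·cosφ2·sin²(Δλ/2)=0.1543861719; c=2·atan2(√a, √(1-a))=0.807609795; dist=6371·c=5145.282 ≈ 5145.3 km; running total=54747.8 km
Leg 6 bearing: y=sinΔλ·cosφ2=-0.60486424, x=cosφ1·sinφ2-sinφ1·cosφ2·cosΔλ=-0.39540306; θ=atan2(y, x)=-123.1729° <0 so +360° → 236.8271° ≈ 236.8°

Leg 1: dist=13877.4 km, bearing=281.2°
Leg 2: dist=6777.9 km, bearing=317.2°
Leg 3: dist=10905.8 km, bearing=311.7°
Leg 4: dist=6964.9 km, bearing=17.7°
Leg 5: dist=11076.5 km, bearing=93.5°
Leg 6: dist=5145.3 km, bearing=236.8°
Total: 54747.8 km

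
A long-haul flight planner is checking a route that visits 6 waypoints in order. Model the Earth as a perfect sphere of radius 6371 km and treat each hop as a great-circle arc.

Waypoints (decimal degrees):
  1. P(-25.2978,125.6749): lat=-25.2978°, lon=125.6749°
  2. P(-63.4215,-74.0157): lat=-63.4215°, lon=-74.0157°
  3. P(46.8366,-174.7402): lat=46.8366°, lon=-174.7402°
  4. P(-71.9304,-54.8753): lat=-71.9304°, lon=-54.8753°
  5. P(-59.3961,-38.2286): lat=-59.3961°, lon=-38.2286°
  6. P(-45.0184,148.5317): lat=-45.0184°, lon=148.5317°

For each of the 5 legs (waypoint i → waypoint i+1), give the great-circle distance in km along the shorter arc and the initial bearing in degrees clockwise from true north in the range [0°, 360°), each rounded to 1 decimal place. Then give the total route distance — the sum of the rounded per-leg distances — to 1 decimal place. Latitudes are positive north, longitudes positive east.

Leg 1: φ1=-0.4415299, φ2=-1.1069140, Δφ=-0.6653841, Δλ=-3.4852585 rad; a=sin²(Δφ/2)+cosφ1·cosφ2·sin²(Δλ/2)=0.4993484428; c=2·atan2(√a, √(1-a))=1.569493212; dist=6371·c=9999.241 ≈ 9999.2 km; running total=9999.2 km
Leg 1 bearing: y=sinΔλ·cosφ2=0.15075524, x=cosφ1·sinφ2-sinφ1·cosφ2·cosΔλ=-0.98857026; θ=atan2(y, x)=171.3293° ≈ 171.3°
Leg 2: φ1=-1.1069140, φ2=0.8174529, Δφ=1.9243669, Δλ=-1.7579742 rad; a=sin²(Δφ/2)+cosφ1·cosφ2·sin²(Δλ/2)=0.8546400477; c=2·atan2(√a, √(1-a))=2.359272763; dist=6371·c=15030.927 ≈ 15030.9 km; running total=25030.1 km
Leg 2 bearing: y=sinΔλ·cosφ2=-0.67213268, x=cosφ1·sinφ2-sinφ1·cosφ2·cosΔλ=0.21250744; θ=atan2(y, x)=-72.4547° <0 so +360° → 287.5453° ≈ 287.5°
Leg 3: φ1=0.8174529, φ2=-1.2554223, Δφ=-2.0728752, Δλ=2.0920372 rad; a=sin²(Δφ/2)+cosφ1·cosφ2·sin²(Δλ/2)=0.8995448311; c=2·atan2(√a, √(1-a))=2.496575846; dist=6371·c=15905.685 ≈ 15905.7 km; running total=40935.8 km
Leg 3 bearing: y=sinΔλ·cosφ2=0.26898182, x=cosφ1·sinφ2-sinφ1·cosφ2·cosΔλ=-0.53768438; θ=atan2(y, x)=153.4230° ≈ 153.4°
Leg 4: φ1=-1.2554223, φ2=-1.0366575, Δφ=0.2187648, Δλ=0.2905397 rad; a=sin²(Δφ/2)+cosφ1·cosφ2·sin²(Δλ/2)=0.0152258915; c=2·atan2(√a, √(1-a))=0.247417066; dist=6371·c=1576.294 ≈ 1576.3 km; running total=42512.1 km
Leg 4 bearing: y=sinΔλ·cosφ2=0.14584156, x=cosφ1·sinφ2-sinφ1·cosφ2·cosΔλ=0.19673966; θ=atan2(y, x)=36.5492° ≈ 36.5°
Leg 5: φ1=-1.0366575, φ2=-0.7857193, Δφ=0.2509382, Δλ=3.2595821 rad; a=sin²(Δφ/2)+cosφ1·cosφ2·sin²(Δλ/2)=0.3742814589; c=2·atan2(√a, √(1-a))=1.316631574; dist=6371·c=8388.260 ≈ 8388.3 km; running total=50900.4 km
Leg 5 bearing: y=sinΔλ·cosφ2=-0.08321099, x=cosφ1·sinφ2-sinφ1·cosφ2·cosΔλ=-0.96429006; θ=atan2(y, x)=-175.0680° <0 so +360° → 184.9320° ≈ 184.9°

Leg 1: dist=9999.2 km, bearing=171.3°
Leg 2: dist=15030.9 km, bearing=287.5°
Leg 3: dist=15905.7 km, bearing=153.4°
Leg 4: dist=1576.3 km, bearing=36.5°
Leg 5: dist=8388.3 km, bearing=184.9°
Total: 50900.4 km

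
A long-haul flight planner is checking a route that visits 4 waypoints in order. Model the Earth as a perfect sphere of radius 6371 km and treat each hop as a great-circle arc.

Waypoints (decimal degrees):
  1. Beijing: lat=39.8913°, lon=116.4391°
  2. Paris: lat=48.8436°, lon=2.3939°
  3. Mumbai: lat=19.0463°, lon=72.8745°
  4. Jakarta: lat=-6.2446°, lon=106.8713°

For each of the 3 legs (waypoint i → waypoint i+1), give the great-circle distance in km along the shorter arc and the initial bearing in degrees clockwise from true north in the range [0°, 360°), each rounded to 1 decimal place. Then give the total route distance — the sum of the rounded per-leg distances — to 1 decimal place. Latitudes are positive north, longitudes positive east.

Leg 1: dist=8218.6 km, bearing=321.3°
Leg 2: dist=7008.4 km, bearing=91.5°
Leg 3: dist=4666.5 km, bearing=123.8°
Total: 19893.5 km

Leg 1: φ1=0.6962345, φ2=0.8524816, Δφ=0.1562471, Δλ=-1.9904642 rad; a=sin²(Δφ/2)+cosφ1·cosφ2·sin²(Δλ/2)=0.3614374440; c=2·atan2(√a, √(1-a))=1.289995590; dist=6371·c=8218.562 ≈ 8218.6 km; running total=8218.6 km
Leg 1 bearing: y=sinΔλ·cosφ2=-0.60100817, x=cosφ1·sinφ2-sinφ1·cosφ2·cosΔλ=0.74966049; θ=atan2(y, x)=-38.7194° <0 so +360° → 321.2806° ≈ 321.3°
Leg 2: φ1=0.8524816, φ2=0.3324206, Δφ=-0.5200610, Δλ=1.2301185 rad; a=sin²(Δφ/2)+cosφ1·cosφ2·sin²(Δλ/2)=0.2732217485; c=2·atan2(√a, √(1-a))=1.100044454; dist=6371·c=7008.383 ≈ 7008.4 km; running total=15227.0 km
Leg 2 bearing: y=sinΔλ·cosφ2=0.89092986, x=cosφ1·sinφ2-sinφ1·cosφ2·cosΔλ=-0.02303209; θ=atan2(y, x)=91.4809° ≈ 91.5°
Leg 3: φ1=0.3324206, φ2=-0.1089888, Δφ=-0.4414095, Δλ=0.5933561 rad; a=sin²(Δφ/2)+cosφ1·cosφ2·sin²(Δλ/2)=0.1282322523; c=2·atan2(√a, √(1-a))=0.732454249; dist=6371·c=4666.466 ≈ 4666.5 km; running total=19893.5 km
Leg 3 bearing: y=sinΔλ·cosφ2=0.55582896, x=cosφ1·sinφ2-sinφ1·cosφ2·cosΔλ=-0.37176490; θ=atan2(y, x)=123.7765° ≈ 123.8°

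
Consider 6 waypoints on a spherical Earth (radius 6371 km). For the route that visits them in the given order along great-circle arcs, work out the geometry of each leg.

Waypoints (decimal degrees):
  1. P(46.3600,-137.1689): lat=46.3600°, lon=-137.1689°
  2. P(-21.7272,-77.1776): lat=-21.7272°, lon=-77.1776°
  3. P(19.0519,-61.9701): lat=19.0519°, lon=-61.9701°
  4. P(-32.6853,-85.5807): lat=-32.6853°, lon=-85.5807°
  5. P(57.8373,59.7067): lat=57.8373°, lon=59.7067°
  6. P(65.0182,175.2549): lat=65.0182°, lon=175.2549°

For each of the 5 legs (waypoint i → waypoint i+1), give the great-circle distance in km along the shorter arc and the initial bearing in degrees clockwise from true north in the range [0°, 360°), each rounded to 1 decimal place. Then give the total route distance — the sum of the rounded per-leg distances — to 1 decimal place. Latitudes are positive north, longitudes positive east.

Leg 1: φ1=0.8091346, φ2=-0.3792112, Δφ=-1.1883458, Δλ=1.0470457 rad; a=sin²(Δφ/2)+cosφ1·cosφ2·sin²(Δλ/2)=0.4736344110; c=2·atan2(√a, √(1-a))=1.518040681; dist=6371·c=9671.437 ≈ 9671.4 km; running total=9671.4 km
Leg 1 bearing: y=sinΔλ·cosφ2=0.80442977, x=cosφ1·sinφ2-sinφ1·cosφ2·cosΔλ=-0.59170277; θ=atan2(y, x)=126.3365° ≈ 126.3°
Leg 2: φ1=-0.3792112, φ2=0.3325184, Δφ=0.7117296, Δλ=0.2654209 rad; a=sin²(Δφ/2)+cosφ1·cosφ2·sin²(Δλ/2)=0.1367574070; c=2·atan2(√a, √(1-a))=0.757603125; dist=6371·c=4826.690 ≈ 4826.7 km; running total=14498.1 km
Leg 2 bearing: y=sinΔλ·cosφ2=0.24794671, x=cosφ1·sinφ2-sinφ1·cosφ2·cosΔλ=0.64089133; θ=atan2(y, x)=21.1504° ≈ 21.2°
Leg 3: φ1=0.3325184, φ2=-0.5704661, Δφ=-0.9029845, Δλ=-0.4120827 rad; a=sin²(Δφ/2)+cosφ1·cosφ2·sin²(Δλ/2)=0.2236634520; c=2·atan2(√a, √(1-a))=0.985228022; dist=6371·c=6276.888 ≈ 6276.9 km; running total=20775.0 km
Leg 3 bearing: y=sinΔλ·cosφ2=-0.33709619, x=cosφ1·sinφ2-sinφ1·cosφ2·cosΔλ=-0.76218017; θ=atan2(y, x)=-156.1412° <0 so +360° → 203.8588° ≈ 203.9°
Leg 4: φ1=-0.5704661, φ2=1.0094513, Δφ=1.5799174, Δλ=2.5357435 rad; a=sin²(Δφ/2)+cosφ1·cosφ2·sin²(Δλ/2)=0.9127211557; c=2·atan2(√a, √(1-a))=2.541781643; dist=6371·c=16193.691 ≈ 16193.7 km; running total=36968.7 km
Leg 4 bearing: y=sinΔλ·cosφ2=0.30313812, x=cosφ1·sinφ2-sinφ1·cosφ2·cosΔλ=0.47618512; θ=atan2(y, x)=32.4807° ≈ 32.5°
Leg 5: φ1=1.0094513, φ2=1.1347817, Δφ=0.1253303, Δλ=2.0166965 rad; a=sin²(Δφ/2)+cosφ1·cosφ2·sin²(Δλ/2)=0.1648088169; c=2·atan2(√a, √(1-a))=0.836072352; dist=6371·c=5326.617 ≈ 5326.6 km; running total=42295.3 km
Leg 5 bearing: y=sinΔλ·cosφ2=0.38103607, x=cosφ1·sinφ2-sinφ1·cosφ2·cosΔλ=0.63670951; θ=atan2(y, x)=30.8982° ≈ 30.9°

Leg 1: dist=9671.4 km, bearing=126.3°
Leg 2: dist=4826.7 km, bearing=21.2°
Leg 3: dist=6276.9 km, bearing=203.9°
Leg 4: dist=16193.7 km, bearing=32.5°
Leg 5: dist=5326.6 km, bearing=30.9°
Total: 42295.3 km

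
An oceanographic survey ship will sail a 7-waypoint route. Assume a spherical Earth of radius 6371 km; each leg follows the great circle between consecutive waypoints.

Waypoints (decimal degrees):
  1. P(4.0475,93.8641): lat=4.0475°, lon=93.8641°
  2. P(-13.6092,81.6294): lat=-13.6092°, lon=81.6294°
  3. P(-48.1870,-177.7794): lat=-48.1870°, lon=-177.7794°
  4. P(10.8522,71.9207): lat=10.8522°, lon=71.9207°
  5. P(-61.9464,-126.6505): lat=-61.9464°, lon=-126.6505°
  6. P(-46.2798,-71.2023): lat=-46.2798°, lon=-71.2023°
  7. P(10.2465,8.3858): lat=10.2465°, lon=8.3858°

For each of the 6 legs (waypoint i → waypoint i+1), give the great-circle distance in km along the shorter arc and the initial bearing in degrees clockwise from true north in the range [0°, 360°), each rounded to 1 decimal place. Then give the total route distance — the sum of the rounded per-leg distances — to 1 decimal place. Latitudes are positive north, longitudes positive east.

Leg 1: dist=2382.8 km, bearing=214.3°
Leg 2: dist=9648.8 km, bearing=139.0°
Leg 3: dist=12405.0 km, bearing=262.1°
Leg 4: dist=14139.1 km, bearing=169.2°
Leg 5: dist=3858.3 km, bearing=89.4°
Leg 6: dist=10043.5 km, bearing=75.4°
Total: 52477.5 km

Leg 1: φ1=0.0706422, φ2=-0.2375253, Δφ=-0.3081676, Δλ=-0.2135358 rad; a=sin²(Δφ/2)+cosφ1·cosφ2·sin²(Δλ/2)=0.0345642751; c=2·atan2(√a, √(1-a))=0.374005418; dist=6371·c=2382.789 ≈ 2382.8 km; running total=2382.8 km
Leg 1 bearing: y=sinΔλ·cosφ2=-0.20596677, x=cosφ1·sinφ2-sinφ1·cosφ2·cosΔλ=-0.30175492; θ=atan2(y, x)=-145.6840° <0 so +360° → 214.3160° ≈ 214.3°
Leg 2: φ1=-0.2375253, φ2=-0.8410218, Δφ=-0.6034965, Δλ=-4.5275377 rad; a=sin²(Δφ/2)+cosφ1·cosφ2·sin²(Δλ/2)=0.4718629620; c=2·atan2(√a, √(1-a))=1.514492507; dist=6371·c=9648.832 ≈ 9648.8 km; running total=12031.6 km
Leg 2 bearing: y=sinΔλ·cosφ2=0.65534339, x=cosφ1·sinφ2-sinφ1·cosφ2·cosΔλ=-0.75323188; θ=atan2(y, x)=138.9754° ≈ 139.0°
Leg 3: φ1=-0.8410218, φ2=0.1894066, Δφ=1.0304284, Δλ=4.3580889 rad; a=sin²(Δφ/2)+cosφ1·cosφ2·sin²(Δλ/2)=0.6837458890; c=2·atan2(√a, √(1-a))=1.947106970; dist=6371·c=12405.019 ≈ 12405.0 km; running total=24436.6 km
Leg 3 bearing: y=sinΔλ·cosφ2=-0.92111644, x=cosφ1·sinφ2-sinφ1·cosφ2·cosΔλ=-0.12843011; θ=atan2(y, x)=-97.9375° <0 so +360° → 262.0625° ≈ 262.1°
Leg 4: φ1=0.1894066, φ2=-1.0811686, Δφ=-1.2705753, Δλ=-3.4657212 rad; a=sin²(Δφ/2)+cosφ1·cosφ2·sin²(Δλ/2)=0.8019953802; c=2·atan2(√a, √(1-a))=2.219295274; dist=6371·c=14139.130 ≈ 14139.1 km; running total=38575.7 km
Leg 4 bearing: y=sinΔλ·cosφ2=0.14978165, x=cosφ1·sinφ2-sinφ1·cosφ2·cosΔλ=-0.78279028; θ=atan2(y, x)=169.1678° ≈ 169.2°
Leg 5: φ1=-1.0811686, φ2=-0.8077349, Δφ=0.2734338, Δλ=0.9677537 rad; a=sin²(Δφ/2)+cosφ1·cosφ2·sin²(Δλ/2)=0.0889219473; c=2·atan2(√a, √(1-a))=0.605608058; dist=6371·c=3858.329 ≈ 3858.3 km; running total=42434.0 km
Leg 5 bearing: y=sinΔλ·cosφ2=0.56923016, x=cosφ1·sinφ2-sinφ1·cosφ2·cosΔλ=0.00602986; θ=atan2(y, x)=89.3931° ≈ 89.4°
Leg 6: φ1=-0.8077349, φ2=0.1788352, Δφ=0.9865700, Δλ=1.3890744 rad; a=sin²(Δφ/2)+cosφ1·cosφ2·sin²(Δλ/2)=0.5028239429; c=2·atan2(√a, √(1-a))=1.576444243; dist=6371·c=10043.526 ≈ 10043.5 km; running total=52477.5 km
Leg 6 bearing: y=sinΔλ·cosφ2=0.96784813, x=cosφ1·sinφ2-sinφ1·cosφ2·cosΔλ=0.25147186; θ=atan2(y, x)=75.4351° ≈ 75.4°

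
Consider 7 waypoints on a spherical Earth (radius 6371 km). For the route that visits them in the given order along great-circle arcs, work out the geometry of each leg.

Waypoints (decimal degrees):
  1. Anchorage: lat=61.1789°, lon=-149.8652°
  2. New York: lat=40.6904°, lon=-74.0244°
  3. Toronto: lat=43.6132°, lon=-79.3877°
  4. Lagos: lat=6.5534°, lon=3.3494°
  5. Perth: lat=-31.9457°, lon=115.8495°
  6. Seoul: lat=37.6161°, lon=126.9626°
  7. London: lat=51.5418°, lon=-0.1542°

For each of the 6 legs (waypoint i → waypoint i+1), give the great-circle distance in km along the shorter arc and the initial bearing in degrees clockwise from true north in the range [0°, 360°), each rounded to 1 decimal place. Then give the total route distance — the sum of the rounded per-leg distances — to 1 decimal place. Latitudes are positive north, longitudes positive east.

Leg 1: dist=5409.9 km, bearing=78.3°
Leg 2: dist=548.5 km, bearing=308.1°
Leg 3: dist=8921.4 km, bearing=90.2°
Leg 4: dist=12511.6 km, bearing=121.9°
Leg 5: dist=7820.4 km, bearing=9.3°
Leg 6: dist=8850.1 km, bearing=329.7°
Total: 44061.9 km

Leg 1: φ1=1.0677732, φ2=0.7101815, Δφ=-0.3575918, Δλ=1.3236717 rad; a=sin²(Δφ/2)+cosφ1·cosφ2·sin²(Δλ/2)=0.1696868378; c=2·atan2(√a, √(1-a))=0.849143568; dist=6371·c=5409.894 ≈ 5409.9 km; running total=5409.9 km
Leg 1 bearing: y=sinΔλ·cosφ2=0.73520798, x=cosφ1·sinφ2-sinφ1·cosφ2·cosΔλ=0.15179618; θ=atan2(y, x)=78.3342° ≈ 78.3°
Leg 2: φ1=0.7101815, φ2=0.7611939, Δφ=0.0510125, Δλ=-0.0936072 rad; a=sin²(Δφ/2)+cosφ1·cosφ2·sin²(Δλ/2)=0.0018521295; c=2·atan2(√a, √(1-a))=0.086099341; dist=6371·c=548.539 ≈ 548.5 km; running total=5958.4 km
Leg 2 bearing: y=sinΔλ·cosφ2=-0.06767393, x=cosφ1·sinφ2-sinφ1·cosφ2·cosΔλ=0.05305691; θ=atan2(y, x)=-51.9033° <0 so +360° → 308.0967° ≈ 308.1°
Leg 3: φ1=0.7611939, φ2=0.1143784, Δφ=-0.6468155, Δλ=1.4440348 rad; a=sin²(Δφ/2)+cosφ1·cosφ2·sin²(Δλ/2)=0.4151709641; c=2·atan2(√a, √(1-a))=1.400313626; dist=6371·c=8921.398 ≈ 8921.4 km; running total=14879.8 km
Leg 3 bearing: y=sinΔλ·cosφ2=0.98549486, x=cosφ1·sinφ2-sinφ1·cosφ2·cosΔλ=-0.00400358; θ=atan2(y, x)=90.2328° ≈ 90.2°
Leg 4: φ1=0.1143784, φ2=-0.5575576, Δφ=-0.6719361, Δλ=1.9634972 rad; a=sin²(Δφ/2)+cosφ1·cosφ2·sin²(Δλ/2)=0.6914965344; c=2·atan2(√a, √(1-a))=1.963830580; dist=6371·c=12511.565 ≈ 12511.6 km; running total=27391.4 km
Leg 4 bearing: y=sinΔλ·cosφ2=0.78395734, x=cosφ1·sinφ2-sinφ1·cosφ2·cosΔλ=-0.48859717; θ=atan2(y, x)=121.9330° ≈ 121.9°
Leg 5: φ1=-0.5575576, φ2=0.6565248, Δφ=1.2140824, Δλ=0.1939602 rad; a=sin²(Δφ/2)+cosφ1·cosφ2·sin²(Δλ/2)=0.3317034516; c=2·atan2(√a, √(1-a))=1.227499793; dist=6371·c=7820.401 ≈ 7820.4 km; running total=35211.8 km
Leg 5 bearing: y=sinΔλ·cosφ2=0.15267786, x=cosφ1·sinφ2-sinφ1·cosφ2·cosΔλ=0.92919027; θ=atan2(y, x)=9.3311° ≈ 9.3°
Leg 6: φ1=0.6565248, φ2=0.8995741, Δφ=0.2430493, Δλ=-2.2186067 rad; a=sin²(Δφ/2)+cosφ1·cosφ2·sin²(Δλ/2)=0.4096657049; c=2·atan2(√a, √(1-a))=1.389130141; dist=6371·c=8850.148 ≈ 8850.1 km; running total=44061.9 km
Leg 6 bearing: y=sinΔλ·cosφ2=-0.49594213, x=cosφ1·sinφ2-sinφ1·cosφ2·cosΔλ=0.84935285; θ=atan2(y, x)=-30.2809° <0 so +360° → 329.7191° ≈ 329.7°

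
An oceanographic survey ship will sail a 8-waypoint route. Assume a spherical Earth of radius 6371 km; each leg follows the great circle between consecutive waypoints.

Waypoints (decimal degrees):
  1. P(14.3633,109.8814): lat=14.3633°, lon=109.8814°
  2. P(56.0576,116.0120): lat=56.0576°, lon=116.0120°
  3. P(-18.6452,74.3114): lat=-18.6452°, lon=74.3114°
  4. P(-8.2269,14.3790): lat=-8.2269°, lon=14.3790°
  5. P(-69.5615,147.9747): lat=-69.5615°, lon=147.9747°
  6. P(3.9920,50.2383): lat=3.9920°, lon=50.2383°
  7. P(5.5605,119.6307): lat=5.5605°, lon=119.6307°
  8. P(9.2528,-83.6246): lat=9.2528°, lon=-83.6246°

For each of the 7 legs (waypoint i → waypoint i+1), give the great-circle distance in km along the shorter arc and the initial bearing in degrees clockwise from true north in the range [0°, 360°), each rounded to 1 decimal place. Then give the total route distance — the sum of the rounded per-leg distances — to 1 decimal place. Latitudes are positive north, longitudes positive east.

Leg 1: φ1=0.2506869, φ2=0.9783897, Δφ=0.7277028, Δλ=0.1069992 rad; a=sin²(Δφ/2)+cosφ1·cosφ2·sin²(Δλ/2)=0.1281945285; c=2·atan2(√a, √(1-a))=0.732341414; dist=6371·c=4665.747 ≈ 4665.7 km; running total=4665.7 km
Leg 1 bearing: y=sinΔλ·cosφ2=0.05963003, x=cosφ1·sinφ2-sinφ1·cosφ2·cosΔλ=0.66594822; θ=atan2(y, x)=5.1167° ≈ 5.1°
Leg 2: φ1=0.9783897, φ2=-0.3254201, Δφ=-1.3038098, Δλ=-0.7278128 rad; a=sin²(Δφ/2)+cosφ1·cosφ2·sin²(Δλ/2)=0.4351099956; c=2·atan2(√a, √(1-a))=1.440649218; dist=6371·c=9178.376 ≈ 9178.4 km; running total=13844.1 km
Leg 2 bearing: y=sinΔλ·cosφ2=-0.63032414, x=cosφ1·sinφ2-sinφ1·cosφ2·cosΔλ=-0.76540749; θ=atan2(y, x)=-140.5281° <0 so +360° → 219.4719° ≈ 219.5°
Leg 3: φ1=-0.3254201, φ2=-0.1435865, Δφ=0.1818336, Δλ=-1.0460177 rad; a=sin²(Δφ/2)+cosφ1·cosφ2·sin²(Δλ/2)=0.2422056267; c=2·atan2(√a, √(1-a))=1.029101703; dist=6371·c=6556.407 ≈ 6556.4 km; running total=20400.5 km
Leg 3 bearing: y=sinΔλ·cosφ2=-0.85652883, x=cosφ1·sinφ2-sinφ1·cosφ2·cosΔλ=0.02294806; θ=atan2(y, x)=-88.4653° <0 so +360° → 271.5347° ≈ 271.5°
Leg 4: φ1=-0.1435865, φ2=-1.2140772, Δφ=-1.0704907, Δλ=2.3316848 rad; a=sin²(Δφ/2)+cosφ1·cosφ2·sin²(Δλ/2)=0.5521169321; c=2·atan2(√a, √(1-a))=1.675219865; dist=6371·c=10672.826 ≈ 10672.8 km; running total=31073.3 km
Leg 4 bearing: y=sinΔλ·cosφ2=0.25290017, x=cosφ1·sinφ2-sinφ1·cosφ2·cosΔλ=-0.96186111; θ=atan2(y, x)=165.2688° ≈ 165.3°
Leg 5: φ1=-1.2140772, φ2=0.0696735, Δφ=1.2837508, Δλ=-1.7058220 rad; a=sin²(Δφ/2)+cosφ1·cosφ2·sin²(Δλ/2)=0.5560643074; c=2·atan2(√a, √(1-a))=1.683161243; dist=6371·c=10723.420 ≈ 10723.4 km; running total=41796.7 km
Leg 5 bearing: y=sinΔλ·cosφ2=-0.98849374, x=cosφ1·sinφ2-sinφ1·cosφ2·cosΔλ=-0.10152485; θ=atan2(y, x)=-95.8641° <0 so +360° → 264.1359° ≈ 264.1°
Leg 6: φ1=0.0696735, φ2=0.0970490, Δφ=0.0273755, Δλ=1.2111259 rad; a=sin²(Δφ/2)+cosφ1·cosφ2·sin²(Δλ/2)=0.3218973181; c=2·atan2(√a, √(1-a))=1.206592600; dist=6371·c=7687.201 ≈ 7687.2 km; running total=49483.9 km
Leg 6 bearing: y=sinΔλ·cosφ2=0.93160839, x=cosφ1·sinφ2-sinφ1·cosφ2·cosΔλ=0.07227410; θ=atan2(y, x)=85.5639° ≈ 85.6°
Leg 7: φ1=0.0970490, φ2=0.1614918, Δφ=0.0644428, Δλ=-3.5474742 rad; a=sin²(Δφ/2)+cosφ1·cosφ2·sin²(Δλ/2)=0.9434766054; c=2·atan2(√a, √(1-a))=2.661502332; dist=6371·c=16956.431 ≈ 16956.4 km; running total=66440.3 km
Leg 7 bearing: y=sinΔλ·cosφ2=0.38969153, x=cosφ1·sinφ2-sinφ1·cosφ2·cosΔλ=0.24790020; θ=atan2(y, x)=57.5377° ≈ 57.5°

Leg 1: dist=4665.7 km, bearing=5.1°
Leg 2: dist=9178.4 km, bearing=219.5°
Leg 3: dist=6556.4 km, bearing=271.5°
Leg 4: dist=10672.8 km, bearing=165.3°
Leg 5: dist=10723.4 km, bearing=264.1°
Leg 6: dist=7687.2 km, bearing=85.6°
Leg 7: dist=16956.4 km, bearing=57.5°
Total: 66440.3 km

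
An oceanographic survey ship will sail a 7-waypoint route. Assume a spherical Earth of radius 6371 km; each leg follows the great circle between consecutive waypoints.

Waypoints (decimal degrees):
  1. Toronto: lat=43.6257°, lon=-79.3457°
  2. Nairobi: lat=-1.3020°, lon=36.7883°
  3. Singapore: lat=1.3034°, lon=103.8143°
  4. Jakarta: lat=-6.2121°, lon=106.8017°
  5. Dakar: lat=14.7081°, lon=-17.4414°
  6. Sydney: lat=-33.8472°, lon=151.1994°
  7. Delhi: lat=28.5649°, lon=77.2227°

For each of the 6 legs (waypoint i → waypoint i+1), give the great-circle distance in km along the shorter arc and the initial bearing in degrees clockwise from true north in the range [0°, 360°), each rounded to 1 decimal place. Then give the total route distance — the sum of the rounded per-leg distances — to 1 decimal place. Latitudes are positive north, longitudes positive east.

Leg 1: φ1=0.7614121, φ2=-0.0227242, Δφ=-0.7841363, Δλ=2.0269207 rad; a=sin²(Δφ/2)+cosφ1·cosφ2·sin²(Δλ/2)=0.6672179473; c=2·atan2(√a, √(1-a))=1.911802921; dist=6371·c=12180.096 ≈ 12180.1 km; running total=12180.1 km
Leg 1 bearing: y=sinΔλ·cosφ2=0.89753456, x=cosφ1·sinφ2-sinφ1·cosφ2·cosΔλ=0.28737491; θ=atan2(y, x)=72.2458° ≈ 72.2°
Leg 2: φ1=-0.0227242, φ2=0.0227486, Δφ=0.0454728, Δλ=1.1698244 rad; a=sin²(Δφ/2)+cosφ1·cosφ2·sin²(Δλ/2)=0.3052026070; c=2·atan2(√a, √(1-a))=1.170604753; dist=6371·c=7457.923 ≈ 7457.9 km; running total=19638.0 km
Leg 2 bearing: y=sinΔλ·cosφ2=0.92044385, x=cosφ1·sinφ2-sinφ1·cosφ2·cosΔλ=0.03160728; θ=atan2(y, x)=88.0333° ≈ 88.0°
Leg 3: φ1=0.0227486, φ2=-0.1084216, Δφ=-0.1311702, Δλ=0.0521400 rad; a=sin²(Δφ/2)+cosφ1·cosφ2·sin²(Δλ/2)=0.0049705682; c=2·atan2(√a, √(1-a))=0.141121588; dist=6371·c=899.086 ≈ 899.1 km; running total=20537.1 km
Leg 3 bearing: y=sinΔλ·cosφ2=0.05181032, x=cosφ1·sinφ2-sinφ1·cosφ2·cosΔλ=-0.13076367; θ=atan2(y, x)=158.3859° ≈ 158.4°
Leg 4: φ1=-0.1084216, φ2=0.2567048, Δφ=0.3651264, Δλ=-2.1684512 rad; a=sin²(Δφ/2)+cosφ1·cosφ2·sin²(Δλ/2)=0.7842722411; c=2·atan2(√a, √(1-a))=2.175531800; dist=6371·c=13860.313 ≈ 13860.3 km; running total=34397.4 km
Leg 4 bearing: y=sinΔλ·cosφ2=-0.79956950, x=cosφ1·sinφ2-sinφ1·cosφ2·cosΔλ=0.19350914; θ=atan2(y, x)=-76.3951° <0 so +360° → 283.6049° ≈ 283.6°
Leg 5: φ1=0.2567048, φ2=-0.5907451, Δφ=-0.8474499, Δλ=2.9433372 rad; a=sin²(Δφ/2)+cosφ1·cosφ2·sin²(Δλ/2)=0.9644949364; c=2·atan2(√a, √(1-a))=2.762470456; dist=6371·c=17599.699 ≈ 17599.7 km; running total=51997.1 km
Leg 5 bearing: y=sinΔλ·cosφ2=0.16357976, x=cosφ1·sinφ2-sinφ1·cosφ2·cosΔλ=-0.33199319; θ=atan2(y, x)=153.7696° ≈ 153.8°
Leg 6: φ1=-0.5907451, φ2=0.4985516, Δφ=1.0892966, Δλ=-1.2911370 rad; a=sin²(Δφ/2)+cosφ1·cosφ2·sin²(Δλ/2)=0.5324892964; c=2·atan2(√a, √(1-a))=1.635820732; dist=6371·c=10421.814 ≈ 10421.8 km; running total=62418.9 km
Leg 6 bearing: y=sinΔλ·cosφ2=-0.84415462, x=cosφ1·sinφ2-sinφ1·cosφ2·cosΔλ=0.53214731; θ=atan2(y, x)=-57.7730° <0 so +360° → 302.2270° ≈ 302.2°

Leg 1: dist=12180.1 km, bearing=72.2°
Leg 2: dist=7457.9 km, bearing=88.0°
Leg 3: dist=899.1 km, bearing=158.4°
Leg 4: dist=13860.3 km, bearing=283.6°
Leg 5: dist=17599.7 km, bearing=153.8°
Leg 6: dist=10421.8 km, bearing=302.2°
Total: 62418.9 km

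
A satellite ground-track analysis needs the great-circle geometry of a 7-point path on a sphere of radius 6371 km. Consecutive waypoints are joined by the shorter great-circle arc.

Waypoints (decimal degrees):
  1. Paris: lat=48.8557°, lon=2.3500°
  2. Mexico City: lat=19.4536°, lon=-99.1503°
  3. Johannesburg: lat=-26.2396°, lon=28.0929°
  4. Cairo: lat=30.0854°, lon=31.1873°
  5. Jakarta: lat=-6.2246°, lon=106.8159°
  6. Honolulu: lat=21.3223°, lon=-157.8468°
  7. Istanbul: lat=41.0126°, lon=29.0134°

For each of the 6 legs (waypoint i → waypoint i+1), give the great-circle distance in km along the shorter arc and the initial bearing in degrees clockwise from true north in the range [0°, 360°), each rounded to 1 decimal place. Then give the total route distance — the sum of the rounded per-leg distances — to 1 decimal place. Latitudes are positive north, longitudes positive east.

Leg 1: φ1=0.8526928, φ2=0.3395294, Δφ=-0.5131635, Δλ=-1.7715144 rad; a=sin²(Δφ/2)+cosφ1·cosφ2·sin²(Δλ/2)=0.4364451445; c=2·atan2(√a, √(1-a))=1.443341820; dist=6371·c=9195.531 ≈ 9195.5 km; running total=9195.5 km
Leg 1 bearing: y=sinΔλ·cosφ2=-0.92398130, x=cosφ1·sinφ2-sinφ1·cosφ2·cosΔλ=0.36069611; θ=atan2(y, x)=-68.6757° <0 so +360° → 291.3243° ≈ 291.3°
Leg 2: φ1=0.3395294, φ2=-0.4579674, Δφ=-0.7974968, Δλ=2.2208128 rad; a=sin²(Δφ/2)+cosφ1·cosφ2·sin²(Δλ/2)=0.8295464788; c=2·atan2(√a, √(1-a))=2.290408374; dist=6371·c=14592.192 ≈ 14592.2 km; running total=23787.7 km
Leg 2 bearing: y=sinΔλ·cosφ2=0.71404082, x=cosφ1·sinφ2-sinφ1·cosφ2·cosΔλ=-0.23609782; θ=atan2(y, x)=108.2965° ≈ 108.3°
Leg 3: φ1=-0.4579674, φ2=0.5250893, Δφ=0.9830567, Δλ=0.0540075 rad; a=sin²(Δφ/2)+cosφ1·cosφ2·sin²(Δλ/2)=0.2233251235; c=2·atan2(√a, √(1-a))=0.984415878; dist=6371·c=6271.714 ≈ 6271.7 km; running total=30059.4 km
Leg 3 bearing: y=sinΔλ·cosφ2=0.04670882, x=cosφ1·sinφ2-sinφ1·cosφ2·cosΔλ=0.83163834; θ=atan2(y, x)=3.2146° ≈ 3.2°
Leg 4: φ1=0.5250893, φ2=-0.1086398, Δφ=-0.6337291, Δλ=1.3199681 rad; a=sin²(Δφ/2)+cosφ1·cosφ2·sin²(Δλ/2)=0.4204256723; c=2·atan2(√a, √(1-a))=1.410968069; dist=6371·c=8989.278 ≈ 8989.3 km; running total=39048.7 km
Leg 4 bearing: y=sinΔλ·cosφ2=0.96299617, x=cosφ1·sinφ2-sinφ1·cosφ2·cosΔλ=-0.21750882; θ=atan2(y, x)=102.7276° ≈ 102.7°
Leg 5: φ1=-0.1086398, φ2=0.3721443, Δφ=0.4807841, Δλ=-4.6192355 rad; a=sin²(Δφ/2)+cosφ1·cosφ2·sin²(Δλ/2)=0.5627830204; c=2·atan2(√a, √(1-a))=1.696694694; dist=6371·c=10809.642 ≈ 10809.6 km; running total=49858.3 km
Leg 5 bearing: y=sinΔλ·cosφ2=0.92751091, x=cosφ1·sinφ2-sinφ1·cosφ2·cosΔλ=0.35207483; θ=atan2(y, x)=69.2137° ≈ 69.2°
Leg 6: φ1=0.3721443, φ2=0.7158049, Δφ=0.3436606, Δλ=3.2613257 rad; a=sin²(Δφ/2)+cosφ1·cosφ2·sin²(Δλ/2)=0.7296350830; c=2·atan2(√a, √(1-a))=2.047969740; dist=6371·c=13047.615 ≈ 13047.6 km; running total=62905.9 km
Leg 6 bearing: y=sinΔλ·cosφ2=-0.09013071, x=cosφ1·sinφ2-sinφ1·cosφ2·cosΔλ=0.88371227; θ=atan2(y, x)=-5.8235° <0 so +360° → 354.1765° ≈ 354.2°

Leg 1: dist=9195.5 km, bearing=291.3°
Leg 2: dist=14592.2 km, bearing=108.3°
Leg 3: dist=6271.7 km, bearing=3.2°
Leg 4: dist=8989.3 km, bearing=102.7°
Leg 5: dist=10809.6 km, bearing=69.2°
Leg 6: dist=13047.6 km, bearing=354.2°
Total: 62905.9 km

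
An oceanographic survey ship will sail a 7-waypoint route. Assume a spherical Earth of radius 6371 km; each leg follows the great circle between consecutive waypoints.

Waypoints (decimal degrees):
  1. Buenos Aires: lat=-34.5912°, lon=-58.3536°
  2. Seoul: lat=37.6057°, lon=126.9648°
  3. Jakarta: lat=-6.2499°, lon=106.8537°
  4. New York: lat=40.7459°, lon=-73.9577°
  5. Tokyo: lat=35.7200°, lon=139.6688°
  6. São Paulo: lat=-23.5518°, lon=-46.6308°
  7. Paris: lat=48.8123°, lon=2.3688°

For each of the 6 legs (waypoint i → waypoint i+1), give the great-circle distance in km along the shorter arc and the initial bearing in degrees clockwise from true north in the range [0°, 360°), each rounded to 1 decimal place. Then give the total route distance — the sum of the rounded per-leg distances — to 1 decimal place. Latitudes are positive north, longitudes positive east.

Leg 1: φ1=-0.6037303, φ2=0.6563433, Δφ=1.2600736, Δλ=3.2344162 rad; a=sin²(Δφ/2)+cosφ1·cosφ2·sin²(Δλ/2)=0.9979043026; c=2·atan2(√a, √(1-a))=3.050003070; dist=6371·c=19431.570 ≈ 19431.6 km; running total=19431.6 km
Leg 1 bearing: y=sinΔλ·cosφ2=-0.07343198, x=cosφ1·sinφ2-sinφ1·cosφ2·cosΔλ=0.05452491; θ=atan2(y, x)=-53.4053° <0 so +360° → 306.5947° ≈ 306.6°
Leg 2: φ1=0.6563433, φ2=-0.1090813, Δφ=-0.7654246, Δλ=-0.3510049 rad; a=sin²(Δφ/2)+cosφ1·cosφ2·sin²(Δλ/2)=0.1634643653; c=2·atan2(√a, √(1-a))=0.832442611; dist=6371·c=5303.492 ≈ 5303.5 km; running total=24735.1 km
Leg 2 bearing: y=sinΔλ·cosφ2=-0.34179801, x=cosφ1·sinφ2-sinφ1·cosφ2·cosΔλ=-0.65585760; θ=atan2(y, x)=-152.4739° <0 so +360° → 207.5261° ≈ 207.5°
Leg 3: φ1=-0.1090813, φ2=0.7111501, Δφ=0.8202314, Δλ=-3.1557543 rad; a=sin²(Δφ/2)+cosφ1·cosφ2·sin²(Δλ/2)=0.9120451061; c=2·atan2(√a, √(1-a))=2.539390547; dist=6371·c=16178.457 ≈ 16178.5 km; running total=40913.6 km
Leg 3 bearing: y=sinΔλ·cosφ2=0.01072864, x=cosφ1·sinφ2-sinφ1·cosφ2·cosΔλ=0.56635697; θ=atan2(y, x)=1.0852° ≈ 1.1°
Leg 4: φ1=0.7111501, φ2=0.6234316, Δφ=-0.0877185, Δλ=3.7284858 rad; a=sin²(Δφ/2)+cosφ1·cosφ2·sin²(Δλ/2)=0.5655490691; c=2·atan2(√a, √(1-a))=1.702272924; dist=6371·c=10845.181 ≈ 10845.2 km; running total=51758.8 km
Leg 4 bearing: y=sinΔλ·cosφ2=-0.44960013, x=cosφ1·sinφ2-sinφ1·cosφ2·cosΔλ=0.88355702; θ=atan2(y, x)=-26.9694° <0 so +360° → 333.0306° ≈ 333.0°
Leg 5: φ1=0.6234316, φ2=-0.4110565, Δφ=-1.0344881, Δλ=-3.2515414 rad; a=sin²(Δφ/2)+cosφ1·cosφ2·sin²(Δλ/2)=0.9865195230; c=2·atan2(√a, √(1-a))=2.908856832; dist=6371·c=18532.327 ≈ 18532.3 km; running total=70291.1 km
Leg 5 bearing: y=sinΔλ·cosφ2=0.10058699, x=cosφ1·sinφ2-sinφ1·cosφ2·cosΔλ=0.20755065; θ=atan2(y, x)=25.8566° ≈ 25.9°
Leg 6: φ1=-0.4110565, φ2=0.8519354, Δφ=1.2629918, Δλ=0.8552044 rad; a=sin²(Δφ/2)+cosφ1·cosφ2·sin²(Δλ/2)=0.4523286419; c=2·atan2(√a, √(1-a))=1.475308568; dist=6371·c=9399.191 ≈ 9399.2 km; running total=79690.3 km
Leg 6 bearing: y=sinΔλ·cosφ2=0.49699431, x=cosφ1·sinφ2-sinφ1·cosφ2·cosΔλ=0.86250010; θ=atan2(y, x)=29.9516° ≈ 30.0°

Leg 1: dist=19431.6 km, bearing=306.6°
Leg 2: dist=5303.5 km, bearing=207.5°
Leg 3: dist=16178.5 km, bearing=1.1°
Leg 4: dist=10845.2 km, bearing=333.0°
Leg 5: dist=18532.3 km, bearing=25.9°
Leg 6: dist=9399.2 km, bearing=30.0°
Total: 79690.3 km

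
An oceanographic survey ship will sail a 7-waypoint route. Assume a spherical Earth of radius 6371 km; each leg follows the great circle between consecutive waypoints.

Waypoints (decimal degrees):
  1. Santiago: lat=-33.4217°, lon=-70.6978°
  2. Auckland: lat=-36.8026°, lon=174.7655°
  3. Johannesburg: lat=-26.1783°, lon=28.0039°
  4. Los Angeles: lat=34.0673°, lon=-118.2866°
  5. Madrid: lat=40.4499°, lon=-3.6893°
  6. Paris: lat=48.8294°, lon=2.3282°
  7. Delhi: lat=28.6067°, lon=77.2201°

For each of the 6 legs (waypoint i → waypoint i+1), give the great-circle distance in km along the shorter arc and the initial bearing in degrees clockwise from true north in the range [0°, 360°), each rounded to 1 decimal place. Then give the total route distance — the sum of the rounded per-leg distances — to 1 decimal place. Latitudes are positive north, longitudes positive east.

Leg 1: φ1=-0.5833187, φ2=-0.6423265, Δφ=-0.0590078, Δλ=4.2841428 rad; a=sin²(Δφ/2)+cosφ1·cosφ2·sin²(Δλ/2)=0.4737841415; c=2·atan2(√a, √(1-a))=1.518340557; dist=6371·c=9673.348 ≈ 9673.3 km; running total=9673.3 km
Leg 1 bearing: y=sinΔλ·cosφ2=-0.72839696, x=cosφ1·sinφ2-sinφ1·cosφ2·cosΔλ=-0.68314624; θ=atan2(y, x)=-133.1639° <0 so +360° → 226.8361° ≈ 226.8°
Leg 2: φ1=-0.6423265, φ2=-0.4568975, Δφ=0.1854290, Δλ=-2.5614731 rad; a=sin²(Δφ/2)+cosφ1·cosφ2·sin²(Δλ/2)=0.6683635036; c=2·atan2(√a, √(1-a))=1.914235072; dist=6371·c=12195.592 ≈ 12195.6 km; running total=21868.9 km
Leg 2 bearing: y=sinΔλ·cosφ2=-0.49190038, x=cosφ1·sinφ2-sinφ1·cosφ2·cosΔλ=-0.80290033; θ=atan2(y, x)=-148.5061° <0 so +360° → 211.4939° ≈ 211.5°
Leg 3: φ1=-0.4568975, φ2=0.5945866, Δφ=1.0514841, Δλ=-2.5532509 rad; a=sin²(Δφ/2)+cosφ1·cosφ2·sin²(Δλ/2)=0.9327702650; c=2·atan2(√a, √(1-a))=2.617024943; dist=6371·c=16673.066 ≈ 16673.1 km; running total=38542.0 km
Leg 3 bearing: y=sinΔλ·cosφ2=-0.45973638, x=cosφ1·sinφ2-sinφ1·cosφ2·cosΔλ=0.19870090; θ=atan2(y, x)=-66.6257° <0 so +360° → 293.3743° ≈ 293.4°
Leg 4: φ1=0.5945866, φ2=0.7059839, Δφ=0.1113974, Δλ=2.0001002 rad; a=sin²(Δφ/2)+cosφ1·cosφ2·sin²(Δλ/2)=0.4494799217; c=2·atan2(√a, √(1-a))=1.469583454; dist=6371·c=9362.716 ≈ 9362.7 km; running total=47904.7 km
Leg 4 bearing: y=sinΔλ·cosφ2=0.69191956, x=cosφ1·sinφ2-sinφ1·cosφ2·cosΔλ=0.71486936; θ=atan2(y, x)=44.0654° ≈ 44.1°
Leg 5: φ1=0.7059839, φ2=0.8522338, Δφ=0.1462499, Δλ=0.1050252 rad; a=sin²(Δφ/2)+cosφ1·cosφ2·sin²(Δλ/2)=0.0067178720; c=2·atan2(√a, √(1-a))=0.164109346; dist=6371·c=1045.541 ≈ 1045.5 km; running total=48950.2 km
Leg 5 bearing: y=sinΔλ·cosφ2=0.06901139, x=cosφ1·sinφ2-sinφ1·cosφ2·cosΔλ=0.14808240; θ=atan2(y, x)=24.9871° ≈ 25.0°
Leg 6: φ1=0.8522338, φ2=0.4992811, Δφ=-0.3529527, Δλ=1.3071102 rad; a=sin²(Δφ/2)+cosφ1·cosφ2·sin²(Δλ/2)=0.2444753217; c=2·atan2(√a, √(1-a))=1.034391160; dist=6371·c=6590.106 ≈ 6590.1 km; running total=55540.3 km
Leg 6 bearing: y=sinΔλ·cosφ2=0.84758214, x=cosφ1·sinφ2-sinφ1·cosφ2·cosΔλ=0.14294428; θ=atan2(y, x)=80.4272° ≈ 80.4°

Leg 1: dist=9673.3 km, bearing=226.8°
Leg 2: dist=12195.6 km, bearing=211.5°
Leg 3: dist=16673.1 km, bearing=293.4°
Leg 4: dist=9362.7 km, bearing=44.1°
Leg 5: dist=1045.5 km, bearing=25.0°
Leg 6: dist=6590.1 km, bearing=80.4°
Total: 55540.3 km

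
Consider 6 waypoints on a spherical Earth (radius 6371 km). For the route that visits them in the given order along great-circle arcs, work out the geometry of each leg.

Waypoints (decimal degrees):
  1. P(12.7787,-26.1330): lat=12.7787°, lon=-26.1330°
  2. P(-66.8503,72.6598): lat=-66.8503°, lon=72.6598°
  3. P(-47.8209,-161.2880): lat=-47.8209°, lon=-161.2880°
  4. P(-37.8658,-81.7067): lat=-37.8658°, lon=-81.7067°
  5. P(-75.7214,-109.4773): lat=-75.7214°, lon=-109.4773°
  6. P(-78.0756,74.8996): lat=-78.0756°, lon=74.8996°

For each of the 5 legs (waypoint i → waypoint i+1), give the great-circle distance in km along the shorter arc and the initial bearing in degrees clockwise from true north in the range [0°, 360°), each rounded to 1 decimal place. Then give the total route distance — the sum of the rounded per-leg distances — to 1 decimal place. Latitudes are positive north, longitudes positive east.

Leg 1: dist=11696.3 km, bearing=156.3°
Leg 2: dist=6478.5 km, bearing=140.3°
Leg 3: dist=6291.8 km, bearing=111.5°
Leg 4: dist=4437.0 km, bearing=190.3°
Leg 5: dist=2911.5 km, bearing=182.0°
Total: 31815.1 km

Leg 1: φ1=0.2230304, φ2=-1.1667578, Δφ=-1.3897882, Δλ=1.7242596 rad; a=sin²(Δφ/2)+cosφ1·cosφ2·sin²(Δλ/2)=0.6309915181; c=2·atan2(√a, √(1-a))=1.835872764; dist=6371·c=11696.345 ≈ 11696.3 km; running total=11696.3 km
Leg 1 bearing: y=sinΔλ·cosφ2=0.38851457, x=cosφ1·sinφ2-sinφ1·cosφ2·cosΔλ=-0.88341458; θ=atan2(y, x)=156.2607° ≈ 156.3°
Leg 2: φ1=-1.1667578, φ2=-0.8346322, Δφ=0.3321257, Δλ=-4.0831594 rad; a=sin²(Δφ/2)+cosφ1·cosφ2·sin²(Δλ/2)=0.2369858015; c=2·atan2(√a, √(1-a))=1.016872451; dist=6371·c=6478.494 ≈ 6478.5 km; running total=18174.8 km
Leg 2 bearing: y=sinΔλ·cosφ2=0.54285493, x=cosφ1·sinφ2-sinφ1·cosφ2·cosΔλ=-0.65467752; θ=atan2(y, x)=140.3347° ≈ 140.3°
Leg 3: φ1=-0.8346322, φ2=-0.6608829, Δφ=0.1737493, Δλ=1.3889557 rad; a=sin²(Δφ/2)+cosφ1·cosφ2·sin²(Δλ/2)=0.2246370774; c=2·atan2(√a, √(1-a))=0.987562736; dist=6371·c=6291.762 ≈ 6291.8 km; running total=24466.6 km
Leg 3 bearing: y=sinΔλ·cosφ2=0.77643455, x=cosφ1·sinφ2-sinφ1·cosφ2·cosΔλ=-0.30635019; θ=atan2(y, x)=111.5322° ≈ 111.5°
Leg 4: φ1=-0.6608829, φ2=-1.3215877, Δφ=-0.6607049, Δλ=-0.4846884 rad; a=sin²(Δφ/2)+cosφ1·cosφ2·sin²(Δλ/2)=0.1164332676; c=2·atan2(√a, √(1-a))=0.696435769; dist=6371·c=4436.992 ≈ 4437.0 km; running total=28903.6 km
Leg 4 bearing: y=sinΔλ·cosφ2=-0.11491627, x=cosφ1·sinφ2-sinφ1·cosφ2·cosΔλ=-0.63111053; θ=atan2(y, x)=-169.6803° <0 so +360° → 190.3197° ≈ 190.3°
Leg 5: φ1=-1.3215877, φ2=-1.3626763, Δφ=-0.0410885, Δλ=3.2179840 rad; a=sin²(Δφ/2)+cosφ1·cosφ2·sin²(Δλ/2)=0.0513080640; c=2·atan2(√a, √(1-a))=0.456991922; dist=6371·c=2911.496 ≈ 2911.5 km; running total=31815.1 km
Leg 5 bearing: y=sinΔλ·cosφ2=-0.01576869, x=cosφ1·sinφ2-sinφ1·cosφ2·cosΔλ=-0.44096886; θ=atan2(y, x)=-177.9520° <0 so +360° → 182.0480° ≈ 182.0°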